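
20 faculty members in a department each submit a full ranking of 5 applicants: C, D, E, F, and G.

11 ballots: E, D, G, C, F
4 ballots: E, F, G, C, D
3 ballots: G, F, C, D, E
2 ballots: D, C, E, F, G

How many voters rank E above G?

17

Ballots ranking E above G: 11+4+2 = 17.
Ballots ranking G above E: 3.
So 17 of 20 voters prefer E to G.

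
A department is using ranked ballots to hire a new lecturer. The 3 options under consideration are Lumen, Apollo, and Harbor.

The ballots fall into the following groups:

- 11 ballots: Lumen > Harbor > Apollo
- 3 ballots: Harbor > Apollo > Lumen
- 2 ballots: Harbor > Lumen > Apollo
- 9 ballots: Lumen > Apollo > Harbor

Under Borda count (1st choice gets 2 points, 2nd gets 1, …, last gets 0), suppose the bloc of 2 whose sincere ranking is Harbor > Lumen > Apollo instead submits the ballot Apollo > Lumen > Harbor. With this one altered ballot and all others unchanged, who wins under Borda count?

Borda totals with the altered ballot: Lumen 42, Apollo 16, Harbor 17.
The winner is unchanged: still Lumen.

Lumen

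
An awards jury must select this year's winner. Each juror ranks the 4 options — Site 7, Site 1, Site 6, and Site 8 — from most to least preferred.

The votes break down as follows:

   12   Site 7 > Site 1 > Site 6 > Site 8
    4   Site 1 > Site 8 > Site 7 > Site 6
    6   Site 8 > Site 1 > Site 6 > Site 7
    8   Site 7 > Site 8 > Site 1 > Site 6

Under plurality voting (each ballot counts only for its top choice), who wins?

Site 7

First-place vote totals:
  Site 7: 20
  Site 1: 4
  Site 6: 0
  Site 8: 6
Site 7 has the most first-place votes.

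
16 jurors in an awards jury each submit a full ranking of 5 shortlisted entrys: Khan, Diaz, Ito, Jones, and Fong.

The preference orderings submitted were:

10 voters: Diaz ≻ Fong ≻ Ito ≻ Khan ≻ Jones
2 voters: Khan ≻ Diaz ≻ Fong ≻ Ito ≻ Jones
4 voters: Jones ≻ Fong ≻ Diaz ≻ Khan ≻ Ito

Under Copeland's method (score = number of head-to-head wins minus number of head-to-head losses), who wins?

Diaz

Pairwise results:
  Khan vs Diaz: Diaz wins 14–2.
  Khan vs Ito: Ito wins 10–6.
  Khan vs Jones: Khan wins 12–4.
  Khan vs Fong: Fong wins 14–2.
  Diaz vs Ito: Diaz wins 16–0.
  Diaz vs Jones: Diaz wins 12–4.
  Diaz vs Fong: Diaz wins 12–4.
  Ito vs Jones: Ito wins 12–4.
  Ito vs Fong: Fong wins 16–0.
  Jones vs Fong: Fong wins 12–4.
Copeland scores (wins − losses):
  Khan: 1 − 3 = -2
  Diaz: 4 − 0 = 4
  Ito: 2 − 2 = 0
  Jones: 0 − 4 = -4
  Fong: 3 − 1 = 2
Diaz has the best Copeland score.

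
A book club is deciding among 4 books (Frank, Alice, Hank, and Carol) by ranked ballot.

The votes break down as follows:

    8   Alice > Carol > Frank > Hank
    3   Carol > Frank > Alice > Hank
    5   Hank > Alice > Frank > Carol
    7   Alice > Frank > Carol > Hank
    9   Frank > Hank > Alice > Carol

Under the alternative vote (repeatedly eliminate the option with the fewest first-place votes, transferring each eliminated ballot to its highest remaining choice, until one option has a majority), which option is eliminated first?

Round 1: Alice 15, Frank 9, Hank 5, Carol 3. Carol has the fewest and is eliminated.
Round 2: Alice 15, Frank 12, Hank 5. Hank has the fewest and is eliminated.
Round 3: Alice 20, Frank 12. Alice has a majority.

Carol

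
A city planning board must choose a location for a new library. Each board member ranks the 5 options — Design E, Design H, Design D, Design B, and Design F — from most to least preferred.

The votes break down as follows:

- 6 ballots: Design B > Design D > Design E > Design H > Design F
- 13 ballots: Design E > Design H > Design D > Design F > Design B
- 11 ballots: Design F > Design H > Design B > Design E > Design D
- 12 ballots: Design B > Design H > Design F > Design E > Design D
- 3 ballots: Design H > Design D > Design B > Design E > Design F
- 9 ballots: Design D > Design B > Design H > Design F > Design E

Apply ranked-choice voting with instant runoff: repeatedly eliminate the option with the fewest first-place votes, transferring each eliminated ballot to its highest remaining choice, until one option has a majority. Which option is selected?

Design B

Round 1: Design B 18, Design E 13, Design F 11, Design D 9, Design H 3. Design H has the fewest and is eliminated.
Round 2: Design B 18, Design E 13, Design D 12, Design F 11. Design F has the fewest and is eliminated.
Round 3: Design B 29, Design E 13, Design D 12. Design B has a majority.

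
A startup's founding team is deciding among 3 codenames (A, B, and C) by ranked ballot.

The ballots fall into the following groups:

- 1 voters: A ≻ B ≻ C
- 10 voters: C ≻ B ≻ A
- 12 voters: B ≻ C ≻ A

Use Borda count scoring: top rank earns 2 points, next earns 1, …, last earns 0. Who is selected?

Borda scores:
  A: 2 + 10·0 + 12·0 = 2
  B: 1 + 10·1 + 12·2 = 35
  C: 0 + 10·2 + 12·1 = 32
B has the highest total.

B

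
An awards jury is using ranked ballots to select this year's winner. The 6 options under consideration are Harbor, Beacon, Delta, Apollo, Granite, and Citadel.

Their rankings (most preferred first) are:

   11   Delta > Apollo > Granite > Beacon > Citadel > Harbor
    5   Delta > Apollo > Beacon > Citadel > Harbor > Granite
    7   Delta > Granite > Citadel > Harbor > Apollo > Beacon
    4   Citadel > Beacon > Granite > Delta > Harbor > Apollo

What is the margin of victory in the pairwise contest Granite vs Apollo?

Ballots ranking Granite above Apollo: 7+4 = 11.
Ballots ranking Apollo above Granite: 11+5 = 16.
Apollo wins 16–11, a margin of 5.

5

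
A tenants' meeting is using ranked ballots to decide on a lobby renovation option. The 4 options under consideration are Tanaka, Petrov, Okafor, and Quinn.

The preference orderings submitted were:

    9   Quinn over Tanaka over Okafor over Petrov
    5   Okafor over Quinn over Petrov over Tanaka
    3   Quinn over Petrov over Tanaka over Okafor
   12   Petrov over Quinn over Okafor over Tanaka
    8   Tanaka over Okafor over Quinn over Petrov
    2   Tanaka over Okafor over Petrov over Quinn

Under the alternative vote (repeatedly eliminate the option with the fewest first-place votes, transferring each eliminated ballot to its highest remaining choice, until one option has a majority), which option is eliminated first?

Okafor

Round 1: Petrov 12, Quinn 12, Tanaka 10, Okafor 5. Okafor has the fewest and is eliminated.
Round 2: Quinn 17, Petrov 12, Tanaka 10. Tanaka has the fewest and is eliminated.
Round 3: Quinn 25, Petrov 14. Quinn has a majority.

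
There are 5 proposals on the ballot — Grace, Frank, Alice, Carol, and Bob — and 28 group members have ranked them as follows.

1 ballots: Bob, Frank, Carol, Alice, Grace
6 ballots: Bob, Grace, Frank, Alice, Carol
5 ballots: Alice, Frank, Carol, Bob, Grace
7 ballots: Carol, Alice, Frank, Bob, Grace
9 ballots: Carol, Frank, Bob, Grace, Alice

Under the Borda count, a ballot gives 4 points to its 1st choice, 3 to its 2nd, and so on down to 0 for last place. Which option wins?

Borda scores:
  Grace: 0 + 6·3 + 5·0 + 7·0 + 9·1 = 27
  Frank: 3 + 6·2 + 5·3 + 7·2 + 9·3 = 71
  Alice: 1 + 6·1 + 5·4 + 7·3 + 9·0 = 48
  Carol: 2 + 6·0 + 5·2 + 7·4 + 9·4 = 76
  Bob: 4 + 6·4 + 5·1 + 7·1 + 9·2 = 58
Carol has the highest total.

Carol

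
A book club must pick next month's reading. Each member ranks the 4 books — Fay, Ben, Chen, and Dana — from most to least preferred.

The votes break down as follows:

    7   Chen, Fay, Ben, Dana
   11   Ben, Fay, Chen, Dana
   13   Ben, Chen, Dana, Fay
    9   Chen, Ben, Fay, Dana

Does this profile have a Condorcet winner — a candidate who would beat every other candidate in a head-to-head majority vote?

Head-to-head results (40 voters total):
Fay vs Ben: Ben wins 33–7.
Fay vs Chen: Chen wins 29–11.
Fay vs Dana: Fay wins 27–13.
Ben vs Chen: Ben wins 24–16.
Ben vs Dana: Ben wins 40–0.
Chen vs Dana: Chen wins 40–0.
Ben beats each rival — Fay (33–7), Chen (24–16), Dana (40–0) — so Ben is the Condorcet winner.

Yes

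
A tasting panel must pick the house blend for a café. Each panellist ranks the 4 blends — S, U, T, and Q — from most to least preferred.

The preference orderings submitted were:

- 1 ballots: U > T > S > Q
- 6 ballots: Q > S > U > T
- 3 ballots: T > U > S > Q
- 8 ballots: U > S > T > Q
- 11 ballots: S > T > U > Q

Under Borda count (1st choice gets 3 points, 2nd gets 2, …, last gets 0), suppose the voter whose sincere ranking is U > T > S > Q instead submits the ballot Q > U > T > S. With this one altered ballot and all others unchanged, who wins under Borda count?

S

Borda totals with the altered ballot: S 64, U 49, T 40, Q 21.
The winner is unchanged: still S.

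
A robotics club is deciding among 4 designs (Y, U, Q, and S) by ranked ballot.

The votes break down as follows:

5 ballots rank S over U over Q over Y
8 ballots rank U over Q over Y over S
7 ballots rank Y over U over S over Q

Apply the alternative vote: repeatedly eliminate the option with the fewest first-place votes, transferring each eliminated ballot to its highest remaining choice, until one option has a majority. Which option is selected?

Round 1: U 8, Y 7, S 5, Q 0. Q has the fewest and is eliminated.
Round 2: U 8, Y 7, S 5. S has the fewest and is eliminated.
Round 3: U 13, Y 7. U has a majority.

U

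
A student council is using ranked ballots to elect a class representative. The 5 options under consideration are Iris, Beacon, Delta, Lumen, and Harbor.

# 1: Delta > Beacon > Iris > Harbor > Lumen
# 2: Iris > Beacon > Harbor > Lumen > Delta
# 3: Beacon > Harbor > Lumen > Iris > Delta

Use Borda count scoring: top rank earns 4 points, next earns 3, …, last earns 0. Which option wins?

Beacon

Borda scores:
  Iris: 2 + 4 + 1 = 7
  Beacon: 3 + 3 + 4 = 10
  Delta: 4 + 0 + 0 = 4
  Lumen: 0 + 1 + 2 = 3
  Harbor: 1 + 2 + 3 = 6
Beacon has the highest total.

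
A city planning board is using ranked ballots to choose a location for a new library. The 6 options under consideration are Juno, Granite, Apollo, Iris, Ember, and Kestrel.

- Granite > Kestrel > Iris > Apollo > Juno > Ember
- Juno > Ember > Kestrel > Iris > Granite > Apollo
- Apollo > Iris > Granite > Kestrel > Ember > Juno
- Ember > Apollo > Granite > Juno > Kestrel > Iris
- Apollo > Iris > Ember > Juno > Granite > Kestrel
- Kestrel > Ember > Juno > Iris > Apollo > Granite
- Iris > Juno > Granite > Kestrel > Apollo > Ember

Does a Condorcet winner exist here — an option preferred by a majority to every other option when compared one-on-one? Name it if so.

Head-to-head results (7 voters total):
Juno vs Granite: Juno wins 4–3.
Juno vs Apollo: Apollo wins 4–3.
Juno vs Iris: Iris wins 4–3.
Juno vs Ember: Ember wins 4–3.
Juno vs Kestrel: Juno wins 4–3.
Granite vs Apollo: Apollo wins 4–3.
Granite vs Iris: Iris wins 5–2.
Granite vs Ember: Ember wins 4–3.
Granite vs Kestrel: Granite wins 5–2.
Apollo vs Iris: Iris wins 4–3.
Apollo vs Ember: Apollo wins 4–3.
Apollo vs Kestrel: Kestrel wins 4–3.
Iris vs Ember: Iris wins 4–3.
Iris vs Kestrel: Kestrel wins 4–3.
Ember vs Kestrel: Kestrel wins 4–3.
No candidate beats all others: Juno beats Kestrel beats Apollo beats Juno, a majority cycle.

There is no Condorcet winner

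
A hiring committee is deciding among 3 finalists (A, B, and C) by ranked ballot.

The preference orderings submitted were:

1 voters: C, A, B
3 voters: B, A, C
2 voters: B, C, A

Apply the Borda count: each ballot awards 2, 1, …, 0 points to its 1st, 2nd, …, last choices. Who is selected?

Borda scores:
  A: 1 + 3·1 + 2·0 = 4
  B: 0 + 3·2 + 2·2 = 10
  C: 2 + 3·0 + 2·1 = 4
B has the highest total.

B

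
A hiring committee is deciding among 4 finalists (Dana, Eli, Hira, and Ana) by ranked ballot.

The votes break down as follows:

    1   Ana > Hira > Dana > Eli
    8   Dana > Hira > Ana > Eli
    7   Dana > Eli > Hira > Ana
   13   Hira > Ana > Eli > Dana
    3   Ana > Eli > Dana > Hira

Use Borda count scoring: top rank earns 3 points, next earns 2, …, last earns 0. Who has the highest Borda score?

Borda scores:
  Dana: 1 + 8·3 + 7·3 + 13·0 + 3·1 = 49
  Eli: 0 + 8·0 + 7·2 + 13·1 + 3·2 = 33
  Hira: 2 + 8·2 + 7·1 + 13·3 + 3·0 = 64
  Ana: 3 + 8·1 + 7·0 + 13·2 + 3·3 = 46
Hira has the highest total.

Hira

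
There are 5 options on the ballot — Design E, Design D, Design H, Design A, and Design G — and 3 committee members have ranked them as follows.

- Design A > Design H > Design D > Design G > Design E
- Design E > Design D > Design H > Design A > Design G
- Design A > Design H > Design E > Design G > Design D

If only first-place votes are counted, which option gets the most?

First-place vote totals:
  Design E: 1
  Design D: 0
  Design H: 0
  Design A: 2
  Design G: 0
Design A has the most first-place votes.

Design A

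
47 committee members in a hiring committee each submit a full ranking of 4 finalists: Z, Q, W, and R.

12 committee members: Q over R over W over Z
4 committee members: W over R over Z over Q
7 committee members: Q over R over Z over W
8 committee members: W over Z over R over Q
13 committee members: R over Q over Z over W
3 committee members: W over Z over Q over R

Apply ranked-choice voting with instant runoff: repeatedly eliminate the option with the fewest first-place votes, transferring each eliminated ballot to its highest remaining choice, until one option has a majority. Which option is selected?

Q

Round 1: Q 19, W 15, R 13, Z 0. Z has the fewest and is eliminated.
Round 2: Q 19, W 15, R 13. R has the fewest and is eliminated.
Round 3: Q 32, W 15. Q has a majority.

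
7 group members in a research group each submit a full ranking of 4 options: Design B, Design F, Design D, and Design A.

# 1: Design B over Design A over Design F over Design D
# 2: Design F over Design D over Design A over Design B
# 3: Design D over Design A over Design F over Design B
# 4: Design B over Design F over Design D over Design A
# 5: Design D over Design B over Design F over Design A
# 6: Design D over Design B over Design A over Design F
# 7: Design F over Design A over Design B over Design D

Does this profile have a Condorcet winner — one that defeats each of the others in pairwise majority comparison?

No

Head-to-head results (7 voters total):
Design B vs Design F: Design B wins 4–3.
Design B vs Design D: Design D wins 4–3.
Design B vs Design A: Design B wins 4–3.
Design F vs Design D: Design F wins 4–3.
Design F vs Design A: Design F wins 4–3.
Design D vs Design A: Design D wins 5–2.
No candidate beats all others: Design B beats Design F beats Design D beats Design B, a majority cycle.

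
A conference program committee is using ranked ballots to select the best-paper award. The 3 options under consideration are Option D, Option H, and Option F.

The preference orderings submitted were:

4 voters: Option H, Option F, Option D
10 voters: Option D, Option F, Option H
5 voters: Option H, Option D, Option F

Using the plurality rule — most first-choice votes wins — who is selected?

First-place vote totals:
  Option D: 10
  Option H: 9
  Option F: 0
Option D has the most first-place votes.

Option D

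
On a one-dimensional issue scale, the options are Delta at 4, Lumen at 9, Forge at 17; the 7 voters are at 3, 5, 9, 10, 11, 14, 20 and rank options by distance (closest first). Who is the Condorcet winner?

With single-peaked preferences on a line, the Condorcet winner is the candidate closest to the median voter.
The median voter (position 10) is closest to Lumen at 9.
Check: Lumen vs Forge — voters closer to Lumen: 5 of 7.

Lumen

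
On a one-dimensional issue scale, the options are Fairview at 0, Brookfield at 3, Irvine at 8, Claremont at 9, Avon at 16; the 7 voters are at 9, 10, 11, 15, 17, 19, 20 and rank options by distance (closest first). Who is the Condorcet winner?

With single-peaked preferences on a line, the Condorcet winner is the candidate closest to the median voter.
The median voter (position 15) is closest to Avon at 16.
Check: Avon vs Claremont — voters closer to Avon: 4 of 7.

Avon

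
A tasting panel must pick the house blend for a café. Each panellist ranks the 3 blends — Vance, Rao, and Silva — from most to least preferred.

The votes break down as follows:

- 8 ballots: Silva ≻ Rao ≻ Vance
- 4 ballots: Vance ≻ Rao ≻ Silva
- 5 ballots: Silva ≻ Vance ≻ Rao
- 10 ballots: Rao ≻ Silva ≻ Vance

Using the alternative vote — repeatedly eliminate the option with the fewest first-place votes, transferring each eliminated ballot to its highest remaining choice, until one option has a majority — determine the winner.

Round 1: Silva 13, Rao 10, Vance 4. Vance has the fewest and is eliminated.
Round 2: Rao 14, Silva 13. Rao has a majority.

Rao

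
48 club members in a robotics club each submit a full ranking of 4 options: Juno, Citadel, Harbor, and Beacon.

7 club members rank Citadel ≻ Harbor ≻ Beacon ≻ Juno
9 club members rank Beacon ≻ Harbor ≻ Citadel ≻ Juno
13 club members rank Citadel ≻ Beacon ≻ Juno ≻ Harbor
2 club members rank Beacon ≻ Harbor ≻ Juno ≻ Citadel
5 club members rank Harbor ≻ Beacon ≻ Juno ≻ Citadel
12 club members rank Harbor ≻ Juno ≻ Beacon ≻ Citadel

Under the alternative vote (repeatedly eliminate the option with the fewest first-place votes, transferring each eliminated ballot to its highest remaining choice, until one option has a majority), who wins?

Round 1: Citadel 20, Harbor 17, Beacon 11, Juno 0. Juno has the fewest and is eliminated.
Round 2: Citadel 20, Harbor 17, Beacon 11. Beacon has the fewest and is eliminated.
Round 3: Harbor 28, Citadel 20. Harbor has a majority.

Harbor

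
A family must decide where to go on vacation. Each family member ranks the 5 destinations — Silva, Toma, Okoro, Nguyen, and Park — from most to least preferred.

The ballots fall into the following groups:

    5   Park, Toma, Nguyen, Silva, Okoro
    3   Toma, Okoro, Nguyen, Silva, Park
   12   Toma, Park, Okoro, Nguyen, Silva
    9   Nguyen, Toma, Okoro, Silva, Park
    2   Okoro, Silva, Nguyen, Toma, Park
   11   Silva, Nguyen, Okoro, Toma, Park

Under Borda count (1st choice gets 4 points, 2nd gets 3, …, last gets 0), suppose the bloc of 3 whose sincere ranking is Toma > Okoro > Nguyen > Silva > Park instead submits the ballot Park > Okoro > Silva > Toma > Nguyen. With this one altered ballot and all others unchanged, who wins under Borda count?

Borda totals with the altered ballot: Silva 70, Toma 106, Okoro 81, Nguyen 95, Park 68.
The winner is unchanged: still Toma.

Toma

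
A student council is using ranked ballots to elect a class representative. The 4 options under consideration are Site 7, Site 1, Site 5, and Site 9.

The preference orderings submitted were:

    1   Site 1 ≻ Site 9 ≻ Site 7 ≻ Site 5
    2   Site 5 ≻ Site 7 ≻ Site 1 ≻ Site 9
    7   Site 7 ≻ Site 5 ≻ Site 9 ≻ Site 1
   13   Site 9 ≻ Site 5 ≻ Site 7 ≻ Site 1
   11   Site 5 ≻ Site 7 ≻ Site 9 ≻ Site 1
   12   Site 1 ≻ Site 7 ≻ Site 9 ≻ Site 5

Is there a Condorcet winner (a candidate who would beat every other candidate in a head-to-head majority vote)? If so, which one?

Head-to-head results (46 voters total):
Site 7 vs Site 1: Site 7 wins 33–13.
Site 7 vs Site 5: Site 5 wins 26–20.
Site 7 vs Site 9: Site 7 wins 32–14.
Site 1 vs Site 5: Site 5 wins 33–13.
Site 1 vs Site 9: Site 9 wins 31–15.
Site 5 vs Site 9: Site 9 wins 26–20.
No candidate beats all others: Site 7 beats Site 9 beats Site 5 beats Site 7, a majority cycle.

None — there is no Condorcet winner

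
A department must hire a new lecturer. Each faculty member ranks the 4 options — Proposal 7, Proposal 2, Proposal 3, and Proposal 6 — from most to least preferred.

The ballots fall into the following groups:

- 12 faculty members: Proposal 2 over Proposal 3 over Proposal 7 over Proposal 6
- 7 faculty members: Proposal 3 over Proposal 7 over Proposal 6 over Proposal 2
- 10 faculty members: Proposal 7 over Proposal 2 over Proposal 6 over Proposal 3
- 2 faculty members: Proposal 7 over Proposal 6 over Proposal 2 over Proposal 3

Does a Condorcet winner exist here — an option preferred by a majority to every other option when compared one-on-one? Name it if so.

None — there is no Condorcet winner

Head-to-head results (31 voters total):
Proposal 7 vs Proposal 2: Proposal 7 wins 19–12.
Proposal 7 vs Proposal 3: Proposal 3 wins 19–12.
Proposal 7 vs Proposal 6: Proposal 7 wins 31–0.
Proposal 2 vs Proposal 3: Proposal 2 wins 24–7.
Proposal 2 vs Proposal 6: Proposal 2 wins 22–9.
Proposal 3 vs Proposal 6: Proposal 3 wins 19–12.
No candidate beats all others: Proposal 7 beats Proposal 2 beats Proposal 3 beats Proposal 7, a majority cycle.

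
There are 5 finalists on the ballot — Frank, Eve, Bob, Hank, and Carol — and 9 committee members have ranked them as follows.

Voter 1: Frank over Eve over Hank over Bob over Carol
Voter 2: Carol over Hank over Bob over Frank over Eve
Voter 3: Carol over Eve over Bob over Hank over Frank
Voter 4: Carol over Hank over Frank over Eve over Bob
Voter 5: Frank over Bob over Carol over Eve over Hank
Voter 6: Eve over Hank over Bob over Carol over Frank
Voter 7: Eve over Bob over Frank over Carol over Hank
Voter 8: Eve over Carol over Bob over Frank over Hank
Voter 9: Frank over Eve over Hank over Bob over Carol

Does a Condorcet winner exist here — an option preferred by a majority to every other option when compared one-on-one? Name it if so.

Head-to-head results (9 voters total):
Frank vs Eve: Frank wins 5–4.
Frank vs Bob: Bob wins 5–4.
Frank vs Hank: Frank wins 5–4.
Frank vs Carol: Carol wins 5–4.
Eve vs Bob: Eve wins 7–2.
Eve vs Hank: Eve wins 7–2.
Eve vs Carol: Eve wins 5–4.
Bob vs Hank: Hank wins 5–4.
Bob vs Carol: Bob wins 5–4.
Hank vs Carol: Carol wins 6–3.
No candidate beats all others: Frank beats Eve beats Bob beats Frank, a majority cycle.

No Condorcet winner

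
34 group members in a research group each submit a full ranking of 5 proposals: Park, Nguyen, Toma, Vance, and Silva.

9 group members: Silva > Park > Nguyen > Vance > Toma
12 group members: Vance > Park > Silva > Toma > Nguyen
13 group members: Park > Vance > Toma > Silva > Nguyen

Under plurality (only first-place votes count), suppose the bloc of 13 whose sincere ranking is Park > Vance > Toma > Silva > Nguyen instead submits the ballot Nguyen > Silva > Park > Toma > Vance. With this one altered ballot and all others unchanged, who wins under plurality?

First-place totals with the altered ballot: Park 0, Nguyen 13, Toma 0, Vance 12, Silva 9.
The switch changes the winner from Park to Nguyen.

Nguyen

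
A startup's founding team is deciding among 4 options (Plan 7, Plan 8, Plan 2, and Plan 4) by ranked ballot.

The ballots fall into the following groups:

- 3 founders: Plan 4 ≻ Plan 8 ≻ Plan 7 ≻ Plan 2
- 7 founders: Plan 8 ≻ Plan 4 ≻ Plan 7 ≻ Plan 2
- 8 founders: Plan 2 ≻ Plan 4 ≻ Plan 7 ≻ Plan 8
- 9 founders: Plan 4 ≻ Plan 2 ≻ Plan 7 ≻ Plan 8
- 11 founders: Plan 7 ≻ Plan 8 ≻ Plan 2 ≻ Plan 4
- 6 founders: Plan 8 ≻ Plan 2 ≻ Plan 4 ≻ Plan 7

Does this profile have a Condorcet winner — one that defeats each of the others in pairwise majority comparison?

No

Head-to-head results (44 voters total):
Plan 7 vs Plan 8: Plan 7 wins 28–16.
Plan 7 vs Plan 2: Plan 2 wins 23–21.
Plan 7 vs Plan 4: Plan 4 wins 33–11.
Plan 8 vs Plan 2: Plan 8 wins 27–17.
Plan 8 vs Plan 4: Plan 8 wins 24–20.
Plan 2 vs Plan 4: Plan 2 wins 25–19.
No candidate beats all others: Plan 7 beats Plan 8 beats Plan 2 beats Plan 7, a majority cycle.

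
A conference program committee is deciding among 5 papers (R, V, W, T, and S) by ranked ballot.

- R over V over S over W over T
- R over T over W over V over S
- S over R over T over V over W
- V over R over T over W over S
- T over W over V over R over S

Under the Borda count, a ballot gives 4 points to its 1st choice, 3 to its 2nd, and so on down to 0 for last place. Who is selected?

R

Borda scores:
  R: 4 + 4 + 3 + 3 + 1 = 15
  V: 3 + 1 + 1 + 4 + 2 = 11
  W: 1 + 2 + 0 + 1 + 3 = 7
  T: 0 + 3 + 2 + 2 + 4 = 11
  S: 2 + 0 + 4 + 0 + 0 = 6
R has the highest total.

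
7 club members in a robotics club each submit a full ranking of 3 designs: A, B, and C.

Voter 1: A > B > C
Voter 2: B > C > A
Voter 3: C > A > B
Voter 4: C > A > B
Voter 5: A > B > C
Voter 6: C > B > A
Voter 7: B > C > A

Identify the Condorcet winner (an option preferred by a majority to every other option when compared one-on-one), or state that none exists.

No Condorcet winner

Head-to-head results (7 voters total):
A vs B: A wins 4–3.
A vs C: C wins 5–2.
B vs C: B wins 4–3.
No candidate beats all others: A beats B beats C beats A, a majority cycle.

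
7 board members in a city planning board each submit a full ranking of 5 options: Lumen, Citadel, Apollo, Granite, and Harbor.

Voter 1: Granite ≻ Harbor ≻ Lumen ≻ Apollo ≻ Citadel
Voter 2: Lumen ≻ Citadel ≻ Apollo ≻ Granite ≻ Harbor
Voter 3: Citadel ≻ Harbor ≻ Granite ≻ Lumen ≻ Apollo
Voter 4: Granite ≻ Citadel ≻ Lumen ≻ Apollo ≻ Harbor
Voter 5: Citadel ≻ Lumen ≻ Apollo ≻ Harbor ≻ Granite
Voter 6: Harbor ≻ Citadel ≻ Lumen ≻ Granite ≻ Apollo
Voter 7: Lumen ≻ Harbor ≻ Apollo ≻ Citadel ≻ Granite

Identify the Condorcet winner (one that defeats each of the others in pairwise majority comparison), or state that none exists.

Head-to-head results (7 voters total):
Lumen vs Citadel: Citadel wins 4–3.
Lumen vs Apollo: Lumen wins 7–0.
Lumen vs Granite: Lumen wins 4–3.
Lumen vs Harbor: Lumen wins 4–3.
Citadel vs Apollo: Citadel wins 5–2.
Citadel vs Granite: Citadel wins 5–2.
Citadel vs Harbor: Citadel wins 4–3.
Apollo vs Granite: Granite wins 4–3.
Apollo vs Harbor: Harbor wins 4–3.
Granite vs Harbor: Harbor wins 4–3.
Citadel beats each rival — Lumen (4–3), Apollo (5–2), Granite (5–2), Harbor (4–3) — so Citadel is the Condorcet winner.

Citadel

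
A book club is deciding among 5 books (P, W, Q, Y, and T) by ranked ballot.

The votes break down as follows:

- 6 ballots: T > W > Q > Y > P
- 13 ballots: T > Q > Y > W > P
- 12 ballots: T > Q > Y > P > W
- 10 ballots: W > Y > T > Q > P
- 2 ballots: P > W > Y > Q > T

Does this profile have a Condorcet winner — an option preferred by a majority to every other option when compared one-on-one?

Yes

Head-to-head results (43 voters total):
P vs W: W wins 29–14.
P vs Q: Q wins 41–2.
P vs Y: Y wins 41–2.
P vs T: T wins 41–2.
W vs Q: Q wins 25–18.
W vs Y: Y wins 25–18.
W vs T: T wins 31–12.
Q vs Y: Q wins 31–12.
Q vs T: T wins 41–2.
Y vs T: T wins 31–12.
T beats each rival — P (41–2), W (31–12), Q (41–2), Y (31–12) — so T is the Condorcet winner.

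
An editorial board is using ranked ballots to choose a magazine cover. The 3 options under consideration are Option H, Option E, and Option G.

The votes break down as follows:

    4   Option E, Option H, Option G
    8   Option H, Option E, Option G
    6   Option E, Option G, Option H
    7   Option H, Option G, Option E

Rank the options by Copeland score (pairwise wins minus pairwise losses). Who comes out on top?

Option H

Pairwise results:
  Option H vs Option E: Option H wins 15–10.
  Option H vs Option G: Option H wins 19–6.
  Option E vs Option G: Option E wins 18–7.
Copeland scores (wins − losses):
  Option H: 2 − 0 = 2
  Option E: 1 − 1 = 0
  Option G: 0 − 2 = -2
Option H has the best Copeland score.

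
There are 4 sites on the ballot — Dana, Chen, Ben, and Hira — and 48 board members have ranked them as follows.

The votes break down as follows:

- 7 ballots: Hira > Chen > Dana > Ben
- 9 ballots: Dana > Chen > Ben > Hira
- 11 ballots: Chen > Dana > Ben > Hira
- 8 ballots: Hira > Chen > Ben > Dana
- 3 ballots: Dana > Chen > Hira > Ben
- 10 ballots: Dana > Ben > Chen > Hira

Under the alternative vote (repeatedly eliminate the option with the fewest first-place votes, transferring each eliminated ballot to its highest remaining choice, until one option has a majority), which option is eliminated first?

Ben

Round 1: Dana 22, Hira 15, Chen 11, Ben 0. Ben has the fewest and is eliminated.
Round 2: Dana 22, Hira 15, Chen 11. Chen has the fewest and is eliminated.
Round 3: Dana 33, Hira 15. Dana has a majority.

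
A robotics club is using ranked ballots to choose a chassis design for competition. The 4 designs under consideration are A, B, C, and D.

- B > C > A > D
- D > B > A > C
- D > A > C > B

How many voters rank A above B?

1

Ballots ranking A above B: 1.
Ballots ranking B above A: 2.
So 1 of 3 voters prefer A to B.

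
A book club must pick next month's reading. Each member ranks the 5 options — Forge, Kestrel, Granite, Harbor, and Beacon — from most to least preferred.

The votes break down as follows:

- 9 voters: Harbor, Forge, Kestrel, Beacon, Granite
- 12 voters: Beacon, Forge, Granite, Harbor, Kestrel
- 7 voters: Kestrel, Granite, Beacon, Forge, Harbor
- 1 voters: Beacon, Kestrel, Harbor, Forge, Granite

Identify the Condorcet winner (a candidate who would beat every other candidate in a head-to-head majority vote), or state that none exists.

Head-to-head results (29 voters total):
Forge vs Kestrel: Forge wins 21–8.
Forge vs Granite: Forge wins 22–7.
Forge vs Harbor: Forge wins 19–10.
Forge vs Beacon: Beacon wins 20–9.
Kestrel vs Granite: Kestrel wins 17–12.
Kestrel vs Harbor: Harbor wins 21–8.
Kestrel vs Beacon: Kestrel wins 16–13.
Granite vs Harbor: Granite wins 19–10.
Granite vs Beacon: Beacon wins 22–7.
Harbor vs Beacon: Beacon wins 20–9.
No candidate beats all others: Forge beats Kestrel beats Beacon beats Forge, a majority cycle.

There is no Condorcet winner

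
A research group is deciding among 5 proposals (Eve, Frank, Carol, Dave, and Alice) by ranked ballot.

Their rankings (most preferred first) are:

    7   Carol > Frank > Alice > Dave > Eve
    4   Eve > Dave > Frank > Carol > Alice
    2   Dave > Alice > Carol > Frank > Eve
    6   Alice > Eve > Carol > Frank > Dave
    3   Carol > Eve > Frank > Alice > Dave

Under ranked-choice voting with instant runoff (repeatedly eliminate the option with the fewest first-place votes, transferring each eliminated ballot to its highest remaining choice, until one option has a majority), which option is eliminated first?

Frank

Round 1: Carol 10, Alice 6, Eve 4, Dave 2, Frank 0. Frank has the fewest and is eliminated.
Round 2: Carol 10, Alice 6, Eve 4, Dave 2. Dave has the fewest and is eliminated.
Round 3: Carol 10, Alice 8, Eve 4. Eve has the fewest and is eliminated.
Round 4: Carol 14, Alice 8. Carol has a majority.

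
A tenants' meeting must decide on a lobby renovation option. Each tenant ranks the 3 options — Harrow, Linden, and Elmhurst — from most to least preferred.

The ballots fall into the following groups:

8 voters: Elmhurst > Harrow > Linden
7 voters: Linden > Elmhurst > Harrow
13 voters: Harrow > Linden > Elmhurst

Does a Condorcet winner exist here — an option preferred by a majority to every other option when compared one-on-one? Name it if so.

None — there is no Condorcet winner

Head-to-head results (28 voters total):
Harrow vs Linden: Harrow wins 21–7.
Harrow vs Elmhurst: Elmhurst wins 15–13.
Linden vs Elmhurst: Linden wins 20–8.
No candidate beats all others: Harrow beats Linden beats Elmhurst beats Harrow, a majority cycle.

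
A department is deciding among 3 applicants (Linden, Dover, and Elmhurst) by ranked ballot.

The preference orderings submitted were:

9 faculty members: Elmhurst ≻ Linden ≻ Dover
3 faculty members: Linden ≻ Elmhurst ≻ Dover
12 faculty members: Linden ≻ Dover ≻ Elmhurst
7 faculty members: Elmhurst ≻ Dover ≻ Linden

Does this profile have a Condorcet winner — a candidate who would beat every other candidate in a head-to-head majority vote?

Head-to-head results (31 voters total):
Linden vs Dover: Linden wins 24–7.
Linden vs Elmhurst: Elmhurst wins 16–15.
Dover vs Elmhurst: Elmhurst wins 19–12.
Elmhurst beats each rival — Linden (16–15), Dover (19–12) — so Elmhurst is the Condorcet winner.

Yes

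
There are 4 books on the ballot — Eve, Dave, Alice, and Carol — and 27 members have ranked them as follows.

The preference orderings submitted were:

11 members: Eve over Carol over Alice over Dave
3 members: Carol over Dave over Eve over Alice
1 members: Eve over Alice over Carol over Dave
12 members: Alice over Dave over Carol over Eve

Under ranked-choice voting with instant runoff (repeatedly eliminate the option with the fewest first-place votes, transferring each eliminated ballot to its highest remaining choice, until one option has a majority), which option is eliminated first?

Round 1: Eve 12, Alice 12, Carol 3, Dave 0. Dave has the fewest and is eliminated.
Round 2: Eve 12, Alice 12, Carol 3. Carol has the fewest and is eliminated.
Round 3: Eve 15, Alice 12. Eve has a majority.

Dave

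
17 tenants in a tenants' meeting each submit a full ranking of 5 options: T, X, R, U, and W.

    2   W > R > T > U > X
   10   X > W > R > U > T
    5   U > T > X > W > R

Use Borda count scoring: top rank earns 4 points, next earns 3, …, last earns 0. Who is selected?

X

Borda scores:
  T: 2·2 + 10·0 + 5·3 = 19
  X: 2·0 + 10·4 + 5·2 = 50
  R: 2·3 + 10·2 + 5·0 = 26
  U: 2·1 + 10·1 + 5·4 = 32
  W: 2·4 + 10·3 + 5·1 = 43
X has the highest total.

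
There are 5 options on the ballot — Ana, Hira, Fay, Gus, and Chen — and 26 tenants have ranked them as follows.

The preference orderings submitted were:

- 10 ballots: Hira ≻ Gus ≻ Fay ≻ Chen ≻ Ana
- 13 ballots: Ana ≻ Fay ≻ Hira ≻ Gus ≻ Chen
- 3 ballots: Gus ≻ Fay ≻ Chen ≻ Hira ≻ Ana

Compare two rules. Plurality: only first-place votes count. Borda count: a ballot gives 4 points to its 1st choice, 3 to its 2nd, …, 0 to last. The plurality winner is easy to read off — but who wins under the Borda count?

Hira

Plurality first-place counts: Ana 13, Hira 10, Fay 0, Gus 3, Chen 0 → Ana.
Borda totals: Ana 52, Hira 69, Fay 68, Gus 55, Chen 16 → Hira.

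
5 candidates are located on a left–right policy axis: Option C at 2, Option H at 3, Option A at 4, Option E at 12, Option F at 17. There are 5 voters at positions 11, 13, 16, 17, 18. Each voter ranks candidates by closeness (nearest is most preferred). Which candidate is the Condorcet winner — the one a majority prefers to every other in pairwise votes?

Option F

With single-peaked preferences on a line, the Condorcet winner is the candidate closest to the median voter.
The median voter (position 16) is closest to Option F at 17.
Check: Option F vs Option H — voters closer to Option F: 5 of 5.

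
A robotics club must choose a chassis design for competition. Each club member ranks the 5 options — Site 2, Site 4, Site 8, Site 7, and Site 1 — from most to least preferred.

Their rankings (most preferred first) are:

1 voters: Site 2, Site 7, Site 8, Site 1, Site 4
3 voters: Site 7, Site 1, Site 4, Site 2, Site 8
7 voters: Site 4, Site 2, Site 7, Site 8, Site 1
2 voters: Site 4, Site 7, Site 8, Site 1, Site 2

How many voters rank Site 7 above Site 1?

13

Ballots ranking Site 7 above Site 1: 1+3+7+2 = 13.
Ballots ranking Site 1 above Site 7: 0.
So 13 of 13 voters prefer Site 7 to Site 1.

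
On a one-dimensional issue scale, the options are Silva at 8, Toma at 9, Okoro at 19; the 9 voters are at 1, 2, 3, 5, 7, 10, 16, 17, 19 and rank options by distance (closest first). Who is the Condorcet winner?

Silva

With single-peaked preferences on a line, the Condorcet winner is the candidate closest to the median voter.
The median voter (position 7) is closest to Silva at 8.
Check: Silva vs Toma — voters closer to Silva: 5 of 9.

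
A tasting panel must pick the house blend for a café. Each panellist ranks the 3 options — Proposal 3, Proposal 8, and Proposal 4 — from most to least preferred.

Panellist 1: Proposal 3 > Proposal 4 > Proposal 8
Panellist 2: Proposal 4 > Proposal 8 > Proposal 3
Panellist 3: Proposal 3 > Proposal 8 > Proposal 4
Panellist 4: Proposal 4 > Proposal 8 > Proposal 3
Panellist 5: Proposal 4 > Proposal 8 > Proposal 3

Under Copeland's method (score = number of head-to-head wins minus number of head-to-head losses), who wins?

Proposal 4

Pairwise results:
  Proposal 3 vs Proposal 8: Proposal 8 wins 3–2.
  Proposal 3 vs Proposal 4: Proposal 4 wins 3–2.
  Proposal 8 vs Proposal 4: Proposal 4 wins 4–1.
Copeland scores (wins − losses):
  Proposal 3: 0 − 2 = -2
  Proposal 8: 1 − 1 = 0
  Proposal 4: 2 − 0 = 2
Proposal 4 has the best Copeland score.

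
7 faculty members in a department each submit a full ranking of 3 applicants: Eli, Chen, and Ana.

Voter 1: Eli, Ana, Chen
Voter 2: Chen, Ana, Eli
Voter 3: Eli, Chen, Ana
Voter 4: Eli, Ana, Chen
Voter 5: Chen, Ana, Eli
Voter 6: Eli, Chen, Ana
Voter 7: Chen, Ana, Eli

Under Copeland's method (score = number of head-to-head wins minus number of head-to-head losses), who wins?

Pairwise results:
  Eli vs Chen: Eli wins 4–3.
  Eli vs Ana: Eli wins 4–3.
  Chen vs Ana: Chen wins 5–2.
Copeland scores (wins − losses):
  Eli: 2 − 0 = 2
  Chen: 1 − 1 = 0
  Ana: 0 − 2 = -2
Eli has the best Copeland score.

Eli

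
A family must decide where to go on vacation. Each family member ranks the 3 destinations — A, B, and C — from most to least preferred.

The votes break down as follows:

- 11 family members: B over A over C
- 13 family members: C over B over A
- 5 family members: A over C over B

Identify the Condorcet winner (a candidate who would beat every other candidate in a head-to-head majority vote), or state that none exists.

Head-to-head results (29 voters total):
A vs B: B wins 24–5.
A vs C: A wins 16–13.
B vs C: C wins 18–11.
No candidate beats all others: A beats C beats B beats A, a majority cycle.

No Condorcet winner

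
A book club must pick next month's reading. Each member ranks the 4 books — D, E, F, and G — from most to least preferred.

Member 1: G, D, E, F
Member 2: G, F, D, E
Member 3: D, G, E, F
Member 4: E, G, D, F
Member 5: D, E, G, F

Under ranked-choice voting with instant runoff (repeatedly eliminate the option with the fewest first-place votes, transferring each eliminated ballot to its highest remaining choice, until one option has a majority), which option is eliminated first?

F

Round 1: D 2, G 2, E 1, F 0. F has the fewest and is eliminated.
Round 2: D 2, G 2, E 1. E has the fewest and is eliminated.
Round 3: G 3, D 2. G has a majority.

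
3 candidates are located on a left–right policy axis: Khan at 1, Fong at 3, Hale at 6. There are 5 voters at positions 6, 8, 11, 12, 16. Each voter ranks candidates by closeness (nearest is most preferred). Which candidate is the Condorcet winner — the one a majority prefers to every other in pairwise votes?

Hale

With single-peaked preferences on a line, the Condorcet winner is the candidate closest to the median voter.
The median voter (position 11) is closest to Hale at 6.
Check: Hale vs Fong — voters closer to Hale: 5 of 5.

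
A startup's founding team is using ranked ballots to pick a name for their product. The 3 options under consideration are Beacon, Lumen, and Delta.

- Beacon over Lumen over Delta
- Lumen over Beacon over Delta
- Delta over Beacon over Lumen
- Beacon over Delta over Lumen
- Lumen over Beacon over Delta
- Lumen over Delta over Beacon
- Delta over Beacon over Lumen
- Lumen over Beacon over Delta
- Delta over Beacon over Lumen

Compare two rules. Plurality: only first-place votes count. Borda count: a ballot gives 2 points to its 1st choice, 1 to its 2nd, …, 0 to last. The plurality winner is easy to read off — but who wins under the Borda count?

Beacon

Plurality first-place counts: Beacon 2, Lumen 4, Delta 3 → Lumen.
Borda totals: Beacon 10, Lumen 9, Delta 8 → Beacon.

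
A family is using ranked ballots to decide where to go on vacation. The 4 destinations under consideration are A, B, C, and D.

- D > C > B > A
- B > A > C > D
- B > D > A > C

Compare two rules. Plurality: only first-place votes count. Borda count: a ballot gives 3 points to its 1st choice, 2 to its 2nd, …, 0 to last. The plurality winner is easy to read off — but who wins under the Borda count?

B

Plurality first-place counts: A 0, B 2, C 0, D 1 → B.
Borda totals: A 3, B 7, C 3, D 5 → B.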